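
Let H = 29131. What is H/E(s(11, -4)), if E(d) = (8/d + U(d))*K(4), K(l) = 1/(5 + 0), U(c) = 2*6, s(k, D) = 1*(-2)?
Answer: 145655/8 ≈ 18207.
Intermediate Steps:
s(k, D) = -2
U(c) = 12
K(l) = ⅕ (K(l) = 1/5 = ⅕)
E(d) = 12/5 + 8/(5*d) (E(d) = (8/d + 12)*(⅕) = (12 + 8/d)*(⅕) = 12/5 + 8/(5*d))
H/E(s(11, -4)) = 29131/(((⅘)*(2 + 3*(-2))/(-2))) = 29131/(((⅘)*(-½)*(2 - 6))) = 29131/(((⅘)*(-½)*(-4))) = 29131/(8/5) = 29131*(5/8) = 145655/8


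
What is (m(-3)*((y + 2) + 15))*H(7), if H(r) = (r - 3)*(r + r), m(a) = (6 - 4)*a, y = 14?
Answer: -10416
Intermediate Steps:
m(a) = 2*a
H(r) = 2*r*(-3 + r) (H(r) = (-3 + r)*(2*r) = 2*r*(-3 + r))
(m(-3)*((y + 2) + 15))*H(7) = ((2*(-3))*((14 + 2) + 15))*(2*7*(-3 + 7)) = (-6*(16 + 15))*(2*7*4) = -6*31*56 = -186*56 = -10416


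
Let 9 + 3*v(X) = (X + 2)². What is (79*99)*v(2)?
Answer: 18249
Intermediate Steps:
v(X) = -3 + (2 + X)²/3 (v(X) = -3 + (X + 2)²/3 = -3 + (2 + X)²/3)
(79*99)*v(2) = (79*99)*(-3 + (2 + 2)²/3) = 7821*(-3 + (⅓)*4²) = 7821*(-3 + (⅓)*16) = 7821*(-3 + 16/3) = 7821*(7/3) = 18249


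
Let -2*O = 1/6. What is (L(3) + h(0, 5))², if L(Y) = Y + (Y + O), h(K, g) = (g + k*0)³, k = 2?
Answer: 2468041/144 ≈ 17139.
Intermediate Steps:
O = -1/12 (O = -½/6 = -½*⅙ = -1/12 ≈ -0.083333)
h(K, g) = g³ (h(K, g) = (g + 2*0)³ = (g + 0)³ = g³)
L(Y) = -1/12 + 2*Y (L(Y) = Y + (Y - 1/12) = Y + (-1/12 + Y) = -1/12 + 2*Y)
(L(3) + h(0, 5))² = ((-1/12 + 2*3) + 5³)² = ((-1/12 + 6) + 125)² = (71/12 + 125)² = (1571/12)² = 2468041/144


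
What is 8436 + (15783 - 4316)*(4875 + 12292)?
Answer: 196862425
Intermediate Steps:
8436 + (15783 - 4316)*(4875 + 12292) = 8436 + 11467*17167 = 8436 + 196853989 = 196862425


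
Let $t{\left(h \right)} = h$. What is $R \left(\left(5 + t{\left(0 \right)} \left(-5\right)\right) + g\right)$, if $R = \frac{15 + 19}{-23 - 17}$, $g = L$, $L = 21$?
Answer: $- \frac{221}{10} \approx -22.1$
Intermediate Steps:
$g = 21$
$R = - \frac{17}{20}$ ($R = \frac{34}{-40} = 34 \left(- \frac{1}{40}\right) = - \frac{17}{20} \approx -0.85$)
$R \left(\left(5 + t{\left(0 \right)} \left(-5\right)\right) + g\right) = - \frac{17 \left(\left(5 + 0 \left(-5\right)\right) + 21\right)}{20} = - \frac{17 \left(\left(5 + 0\right) + 21\right)}{20} = - \frac{17 \left(5 + 21\right)}{20} = \left(- \frac{17}{20}\right) 26 = - \frac{221}{10}$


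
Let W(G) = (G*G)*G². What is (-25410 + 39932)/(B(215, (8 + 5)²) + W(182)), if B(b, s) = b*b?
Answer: 14522/1097245601 ≈ 1.3235e-5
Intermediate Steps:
W(G) = G⁴ (W(G) = G²*G² = G⁴)
B(b, s) = b²
(-25410 + 39932)/(B(215, (8 + 5)²) + W(182)) = (-25410 + 39932)/(215² + 182⁴) = 14522/(46225 + 1097199376) = 14522/1097245601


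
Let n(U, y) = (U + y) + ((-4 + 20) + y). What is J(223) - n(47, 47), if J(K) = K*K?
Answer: 49572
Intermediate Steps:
J(K) = K**2
n(U, y) = 16 + U + 2*y (n(U, y) = (U + y) + (16 + y) = 16 + U + 2*y)
J(223) - n(47, 47) = 223**2 - (16 + 47 + 2*47) = 49729 - (16 + 47 + 94) = 49729 - 1*157 = 49729 - 157 = 49572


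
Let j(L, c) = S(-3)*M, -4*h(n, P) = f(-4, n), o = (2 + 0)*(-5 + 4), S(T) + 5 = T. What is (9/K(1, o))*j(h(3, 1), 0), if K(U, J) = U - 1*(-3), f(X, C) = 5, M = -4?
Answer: 72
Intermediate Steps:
S(T) = -5 + T
o = -2 (o = 2*(-1) = -2)
h(n, P) = -5/4 (h(n, P) = -¼*5 = -5/4)
j(L, c) = 32 (j(L, c) = (-5 - 3)*(-4) = -8*(-4) = 32)
K(U, J) = 3 + U (K(U, J) = U + 3 = 3 + U)
(9/K(1, o))*j(h(3, 1), 0) = (9/(3 + 1))*32 = (9/4)*32 = 72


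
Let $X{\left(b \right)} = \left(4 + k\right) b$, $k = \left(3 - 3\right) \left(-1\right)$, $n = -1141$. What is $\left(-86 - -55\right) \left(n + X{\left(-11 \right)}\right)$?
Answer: $36735$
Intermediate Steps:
$k = 0$ ($k = 0 \left(-1\right) = 0$)
$X{\left(b \right)} = 4 b$ ($X{\left(b \right)} = \left(4 + 0\right) b = 4 b$)
$\left(-86 - -55\right) \left(n + X{\left(-11 \right)}\right) = \left(-86 - -55\right) \left(-1141 + 4 \left(-11\right)\right) = \left(-86 + 55\right) \left(-1141 - 44\right) = \left(-31\right) \left(-1185\right) = 36735$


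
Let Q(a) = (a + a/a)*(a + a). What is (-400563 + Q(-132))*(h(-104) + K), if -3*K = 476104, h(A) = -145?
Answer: 58134422227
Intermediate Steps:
K = -476104/3 (K = -⅓*476104 = -476104/3 ≈ -1.5870e+5)
Q(a) = 2*a*(1 + a) (Q(a) = (a + 1)*(2*a) = (1 + a)*(2*a) = 2*a*(1 + a))
(-400563 + Q(-132))*(h(-104) + K) = (-400563 + 2*(-132)*(1 - 132))*(-145 - 476104/3) = (-400563 + 2*(-132)*(-131))*(-476539/3) = (-400563 + 34584)*(-476539/3) = -365979*(-476539/3) = 58134422227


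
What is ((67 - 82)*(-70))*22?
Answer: 23100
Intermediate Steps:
((67 - 82)*(-70))*22 = -15*(-70)*22 = 1050*22 = 23100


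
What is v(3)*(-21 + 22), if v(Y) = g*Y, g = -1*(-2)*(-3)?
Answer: -18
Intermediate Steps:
g = -6 (g = 2*(-3) = -6)
v(Y) = -6*Y
v(3)*(-21 + 22) = (-6*3)*(-21 + 22) = -18*1 = -18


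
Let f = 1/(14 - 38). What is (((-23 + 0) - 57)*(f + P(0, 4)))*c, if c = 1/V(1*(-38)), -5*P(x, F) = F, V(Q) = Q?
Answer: -101/57 ≈ -1.7719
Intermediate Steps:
P(x, F) = -F/5
f = -1/24 (f = 1/(-24) = -1/24 ≈ -0.041667)
c = -1/38 (c = 1/(1*(-38)) = 1/(-38) = -1/38 ≈ -0.026316)
(((-23 + 0) - 57)*(f + P(0, 4)))*c = (((-23 + 0) - 57)*(-1/24 - ⅕*4))*(-1/38) = ((-23 - 57)*(-1/24 - ⅘))*(-1/38) = -80*(-101/120)*(-1/38) = (202/3)*(-1/38) = -101/57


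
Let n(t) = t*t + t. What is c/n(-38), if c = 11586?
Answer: 5793/703 ≈ 8.2404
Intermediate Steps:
n(t) = t + t² (n(t) = t² + t = t + t²)
c/n(-38) = 11586/((-38*(1 - 38))) = 11586/((-38*(-37))) = 11586/1406 = 11586*(1/1406) = 5793/703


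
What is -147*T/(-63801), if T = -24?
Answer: -392/7089 ≈ -0.055297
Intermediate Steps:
-147*T/(-63801) = -147*(-24)/(-63801) = 3528*(-1/63801) = -392/7089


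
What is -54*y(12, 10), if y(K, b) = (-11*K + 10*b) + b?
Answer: 1188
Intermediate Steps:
y(K, b) = -11*K + 11*b
-54*y(12, 10) = -54*(-11*12 + 11*10) = -54*(-132 + 110) = -54*(-22) = 1188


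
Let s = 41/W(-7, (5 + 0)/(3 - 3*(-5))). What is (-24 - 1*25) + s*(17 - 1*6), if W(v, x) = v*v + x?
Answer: -35345/887 ≈ -39.848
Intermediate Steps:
W(v, x) = x + v² (W(v, x) = v² + x = x + v²)
s = 738/887 (s = 41/((5 + 0)/(3 - 3*(-5)) + (-7)²) = 41/(5/(3 + 15) + 49) = 41/(5/18 + 49) = 41/(887/18) = 41*(18/887) = 738/887 ≈ 0.83202)
(-24 - 1*25) + s*(17 - 1*6) = (-24 - 1*25) + 738*(17 - 1*6)/887 = (-24 - 25) + 738*(17 - 6)/887 = -49 + (738/887)*11 = -49 + 8118/887 = -35345/887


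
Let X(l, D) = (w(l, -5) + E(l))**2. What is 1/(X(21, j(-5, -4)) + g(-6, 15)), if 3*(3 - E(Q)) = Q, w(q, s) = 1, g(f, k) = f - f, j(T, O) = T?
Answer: 1/9 ≈ 0.11111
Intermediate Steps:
g(f, k) = 0
E(Q) = 3 - Q/3
X(l, D) = (4 - l/3)**2 (X(l, D) = (1 + (3 - l/3))**2 = (4 - l/3)**2)
1/(X(21, j(-5, -4)) + g(-6, 15)) = 1/((-12 + 21)**2/9 + 0) = 1/((1/9)*9**2 + 0) = 1/((1/9)*81 + 0) = 1/(9 + 0) = 1/9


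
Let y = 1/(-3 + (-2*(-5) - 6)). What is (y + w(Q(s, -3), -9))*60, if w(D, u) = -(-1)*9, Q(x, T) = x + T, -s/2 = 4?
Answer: 600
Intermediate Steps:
s = -8 (s = -2*4 = -8)
Q(x, T) = T + x
w(D, u) = 9 (w(D, u) = -1*(-9) = 9)
y = 1 (y = 1/(-3 + (10 - 6)) = 1/(-3 + 4) = 1/1 = 1)
(y + w(Q(s, -3), -9))*60 = (1 + 9)*60 = 10*60 = 600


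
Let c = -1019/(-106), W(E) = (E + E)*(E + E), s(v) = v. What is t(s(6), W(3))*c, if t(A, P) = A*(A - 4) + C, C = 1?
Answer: 13247/106 ≈ 124.97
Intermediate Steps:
W(E) = 4*E² (W(E) = (2*E)*(2*E) = 4*E²)
t(A, P) = 1 + A*(-4 + A) (t(A, P) = A*(A - 4) + 1 = A*(-4 + A) + 1 = 1 + A*(-4 + A))
c = 1019/106 (c = -1019*(-1/106) = 1019/106 ≈ 9.6132)
t(s(6), W(3))*c = (1 + 6² - 4*6)*(1019/106) = (1 + 36 - 24)*(1019/106) = 13*(1019/106) = 13247/106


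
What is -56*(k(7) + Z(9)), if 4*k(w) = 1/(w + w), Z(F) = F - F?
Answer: -1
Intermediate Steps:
Z(F) = 0
k(w) = 1/(8*w) (k(w) = 1/(4*(w + w)) = 1/(4*((2*w))) = (1/(2*w))/4 = 1/(8*w))
-56*(k(7) + Z(9)) = -56*((1/8)/7 + 0) = -56*((1/8)*(1/7) + 0) = -56*(1/56 + 0) = -56*1/56 = -1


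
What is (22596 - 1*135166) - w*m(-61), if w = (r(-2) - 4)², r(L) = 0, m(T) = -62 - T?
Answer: -112554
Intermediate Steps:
w = 16 (w = (0 - 4)² = (-4)² = 16)
(22596 - 1*135166) - w*m(-61) = (22596 - 1*135166) - 16*(-62 - 1*(-61)) = (22596 - 135166) - 16*(-62 + 61) = -112570 - 16*(-1) = -112570 - 1*(-16) = -112570 + 16 = -112554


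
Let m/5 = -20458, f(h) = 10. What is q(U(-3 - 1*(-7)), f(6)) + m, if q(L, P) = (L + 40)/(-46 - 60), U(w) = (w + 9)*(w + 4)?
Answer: -5421442/53 ≈ -1.0229e+5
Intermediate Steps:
U(w) = (4 + w)*(9 + w) (U(w) = (9 + w)*(4 + w) = (4 + w)*(9 + w))
m = -102290 (m = 5*(-20458) = -102290)
q(L, P) = -20/53 - L/106 (q(L, P) = (40 + L)/(-106) = (40 + L)*(-1/106) = -20/53 - L/106)
q(U(-3 - 1*(-7)), f(6)) + m = (-20/53 - (36 + (-3 - 1*(-7))² + 13*(-3 - 1*(-7)))/106) - 102290 = (-20/53 - (36 + (-3 + 7)² + 13*(-3 + 7))/106) - 102290 = (-20/53 - (36 + 4² + 13*4)/106) - 102290 = (-20/53 - (36 + 16 + 52)/106) - 102290 = (-20/53 - 1/106*104) - 102290 = (-20/53 - 52/53) - 102290 = -72/53 - 102290 = -5421442/53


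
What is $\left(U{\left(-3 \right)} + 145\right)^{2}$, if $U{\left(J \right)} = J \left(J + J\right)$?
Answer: $26569$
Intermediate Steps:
$U{\left(J \right)} = 2 J^{2}$ ($U{\left(J \right)} = J 2 J = 2 J^{2}$)
$\left(U{\left(-3 \right)} + 145\right)^{2} = \left(2 \left(-3\right)^{2} + 145\right)^{2} = \left(2 \cdot 9 + 145\right)^{2} = \left(18 + 145\right)^{2} = 163^{2} = 26569$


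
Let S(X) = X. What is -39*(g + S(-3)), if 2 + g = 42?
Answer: -1443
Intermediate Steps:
g = 40 (g = -2 + 42 = 40)
-39*(g + S(-3)) = -39*(40 - 3) = -39*37 = -1443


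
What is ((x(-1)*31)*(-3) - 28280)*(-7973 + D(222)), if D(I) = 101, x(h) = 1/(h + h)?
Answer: 222254112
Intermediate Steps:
x(h) = 1/(2*h)
((x(-1)*31)*(-3) - 28280)*(-7973 + D(222)) = ((((½)/(-1))*31)*(-3) - 28280)*(-7973 + 101) = ((((½)*(-1))*31)*(-3) - 28280)*(-7872) = (-½*31*(-3) - 28280)*(-7872) = (-31/2*(-3) - 28280)*(-7872) = (93/2 - 28280)*(-7872) = -56467/2*(-7872) = 222254112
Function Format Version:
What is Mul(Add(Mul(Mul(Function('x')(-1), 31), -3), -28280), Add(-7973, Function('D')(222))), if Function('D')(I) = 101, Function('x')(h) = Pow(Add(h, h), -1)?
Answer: 222254112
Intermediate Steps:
Function('x')(h) = Mul(Rational(1, 2), Pow(h, -1)) (Function('x')(h) = Pow(Mul(2, h), -1) = Mul(Rational(1, 2), Pow(h, -1)))
Mul(Add(Mul(Mul(Function('x')(-1), 31), -3), -28280), Add(-7973, Function('D')(222))) = Mul(Add(Mul(Mul(Mul(Rational(1, 2), Pow(-1, -1)), 31), -3), -28280), Add(-7973, 101)) = Mul(Add(Mul(Mul(Mul(Rational(1, 2), -1), 31), -3), -28280), -7872) = Mul(Add(Mul(Mul(Rational(-1, 2), 31), -3), -28280), -7872) = Mul(Add(Mul(Rational(-31, 2), -3), -28280), -7872) = Mul(Add(Rational(93, 2), -28280), -7872) = Mul(Rational(-56467, 2), -7872) = 222254112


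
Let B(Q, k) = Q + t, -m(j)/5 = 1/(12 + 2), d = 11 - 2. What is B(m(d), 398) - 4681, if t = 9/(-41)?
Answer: -2687225/574 ≈ -4681.6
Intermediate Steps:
t = -9/41 (t = -1/41*9 = -9/41 ≈ -0.21951)
d = 9
m(j) = -5/14 (m(j) = -5/(12 + 2) = -5/14)
B(Q, k) = -9/41 + Q (B(Q, k) = Q - 9/41 = -9/41 + Q)
B(m(d), 398) - 4681 = (-9/41 - 5/14) - 4681 = -331/574 - 4681 = -2687225/574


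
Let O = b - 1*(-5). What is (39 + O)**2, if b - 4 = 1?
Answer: 2401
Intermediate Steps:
b = 5 (b = 4 + 1 = 5)
O = 10 (O = 5 - 1*(-5) = 5 + 5 = 10)
(39 + O)**2 = (39 + 10)**2 = 49**2 = 2401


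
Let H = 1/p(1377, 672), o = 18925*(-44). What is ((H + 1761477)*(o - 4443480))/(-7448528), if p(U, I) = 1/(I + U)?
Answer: 1163085076335/931066 ≈ 1.2492e+6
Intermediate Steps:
o = -832700
H = 2049 (H = 1/(1/(672 + 1377)) = 1/(1/2049) = 2049)
((H + 1761477)*(o - 4443480))/(-7448528) = ((2049 + 1761477)*(-832700 - 4443480))/(-7448528) = (1763526*(-5276180))*(-1/7448528) = -9304680610680*(-1/7448528) = 1163085076335/931066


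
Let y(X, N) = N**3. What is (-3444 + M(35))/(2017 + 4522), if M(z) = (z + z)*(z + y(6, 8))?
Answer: 34846/6539 ≈ 5.3289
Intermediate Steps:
M(z) = 2*z*(512 + z) (M(z) = (z + z)*(z + 8**3) = (2*z)*(z + 512) = (2*z)*(512 + z) = 2*z*(512 + z))
(-3444 + M(35))/(2017 + 4522) = (-3444 + 2*35*(512 + 35))/(2017 + 4522) = (-3444 + 2*35*547)/6539 = (-3444 + 38290)*(1/6539) = 34846*(1/6539) = 34846/6539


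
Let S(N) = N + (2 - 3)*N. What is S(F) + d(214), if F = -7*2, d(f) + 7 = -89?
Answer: -96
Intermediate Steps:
d(f) = -96 (d(f) = -7 - 89 = -96)
F = -14
S(N) = 0 (S(N) = N - N = 0)
S(F) + d(214) = 0 - 96 = -96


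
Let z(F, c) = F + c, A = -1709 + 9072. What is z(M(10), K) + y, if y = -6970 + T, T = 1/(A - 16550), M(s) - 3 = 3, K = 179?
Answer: -62333796/9187 ≈ -6785.0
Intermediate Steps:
M(s) = 6 (M(s) = 3 + 3 = 6)
A = 7363
T = -1/9187 (T = 1/(7363 - 16550) = 1/(-9187) = -1/9187 ≈ -0.00010885)
y = -64033391/9187 (y = -6970 - 1/9187 = -64033391/9187 ≈ -6970.0)
z(M(10), K) + y = (6 + 179) - 64033391/9187 = 185 - 64033391/9187 = -62333796/9187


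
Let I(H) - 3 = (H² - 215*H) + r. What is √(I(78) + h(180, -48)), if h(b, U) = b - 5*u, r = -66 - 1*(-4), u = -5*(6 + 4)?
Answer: I*√10315 ≈ 101.56*I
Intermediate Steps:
u = -50 (u = -5*10 = -50)
r = -62 (r = -66 + 4 = -62)
I(H) = -59 + H² - 215*H (I(H) = 3 + ((H² - 215*H) - 62) = 3 + (-62 + H² - 215*H) = -59 + H² - 215*H)
h(b, U) = 250 + b (h(b, U) = b - 5*(-50) = b + 250 = 250 + b)
√(I(78) + h(180, -48)) = √((-59 + 78² - 215*78) + (250 + 180)) = √((-59 + 6084 - 16770) + 430) = √(-10745 + 430) = √(-10315) = I*√10315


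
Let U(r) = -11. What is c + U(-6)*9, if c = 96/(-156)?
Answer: -1295/13 ≈ -99.615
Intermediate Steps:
c = -8/13 (c = 96*(-1/156) = -8/13 ≈ -0.61539)
c + U(-6)*9 = -8/13 - 11*9 = -8/13 - 99 = -1295/13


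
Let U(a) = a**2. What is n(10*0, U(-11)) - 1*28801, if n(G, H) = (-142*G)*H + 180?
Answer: -28621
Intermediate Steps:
n(G, H) = 180 - 142*G*H (n(G, H) = -142*G*H + 180 = 180 - 142*G*H)
n(10*0, U(-11)) - 1*28801 = (180 - 142*10*0*(-11)**2) - 1*28801 = (180 - 142*0*121) - 28801 = (180 + 0) - 28801 = 180 - 28801 = -28621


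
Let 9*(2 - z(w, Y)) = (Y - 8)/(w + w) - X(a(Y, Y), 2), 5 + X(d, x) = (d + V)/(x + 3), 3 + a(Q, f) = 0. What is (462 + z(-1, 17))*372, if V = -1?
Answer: 2588314/15 ≈ 1.7255e+5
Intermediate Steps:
a(Q, f) = -3 (a(Q, f) = -3 + 0 = -3)
X(d, x) = -5 + (-1 + d)/(3 + x) (X(d, x) = -5 + (d - 1)/(x + 3) = -5 + (-1 + d)/(3 + x))
z(w, Y) = 61/45 - (-8 + Y)/(18*w) (z(w, Y) = 2 - ((Y - 8)/(w + w) - (-16 - 3 - 5*2)/(3 + 2))/9 = 2 - ((-8 + Y)/((2*w)) - (-16 - 3 - 10)/5)/9 = 2 - ((-8 + Y)*(1/(2*w)) - (-29)/5)/9 = 2 - ((-8 + Y)/(2*w) - 1*(-29/5))/9 = 2 - ((-8 + Y)/(2*w) + 29/5)/9 = 2 - (29/5 + (-8 + Y)/(2*w))/9 = 2 + (-29/45 - (-8 + Y)/(18*w)) = 61/45 - (-8 + Y)/(18*w))
(462 + z(-1, 17))*372 = (462 + (1/90)*(40 - 5*17 + 122*(-1))/(-1))*372 = (462 + (1/90)*(-1)*(40 - 85 - 122))*372 = (462 + (1/90)*(-1)*(-167))*372 = (462 + 167/90)*372 = (41747/90)*372 = 2588314/15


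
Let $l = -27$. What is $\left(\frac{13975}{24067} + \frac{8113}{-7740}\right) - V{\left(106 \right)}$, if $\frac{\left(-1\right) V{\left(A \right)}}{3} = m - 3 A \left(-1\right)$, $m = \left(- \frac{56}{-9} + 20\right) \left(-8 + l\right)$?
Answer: $- \frac{335264347351}{186278580} \approx -1799.8$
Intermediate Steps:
$m = - \frac{8260}{9}$ ($m = \left(- \frac{56}{-9} + 20\right) \left(-8 - 27\right) = \left(\left(-56\right) \left(- \frac{1}{9}\right) + 20\right) \left(-35\right) = \left(\frac{56}{9} + 20\right) \left(-35\right) = \frac{236}{9} \left(-35\right) = - \frac{8260}{9} \approx -917.78$)
$V{\left(A \right)} = \frac{8260}{3} - 9 A$ ($V{\left(A \right)} = - 3 \left(- \frac{8260}{9} - 3 A \left(-1\right)\right) = - 3 \left(- \frac{8260}{9} - - 3 A\right) = - 3 \left(- \frac{8260}{9} + 3 A\right) = \frac{8260}{3} - 9 A$)
$\left(\frac{13975}{24067} + \frac{8113}{-7740}\right) - V{\left(106 \right)} = \left(\frac{13975}{24067} + \frac{8113}{-7740}\right) - \left(\frac{8260}{3} - 954\right) = \left(13975 \cdot \frac{1}{24067} + 8113 \left(- \frac{1}{7740}\right)\right) - \left(\frac{8260}{3} - 954\right) = \left(\frac{13975}{24067} - \frac{8113}{7740}\right) - \frac{5398}{3} = - \frac{87089071}{186278580} - \frac{5398}{3} = - \frac{335264347351}{186278580}$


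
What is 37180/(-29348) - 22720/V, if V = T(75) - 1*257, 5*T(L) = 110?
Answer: 2991133/31349 ≈ 95.414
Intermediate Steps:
T(L) = 22 (T(L) = (⅕)*110 = 22)
V = -235 (V = 22 - 1*257 = 22 - 257 = -235)
37180/(-29348) - 22720/V = 37180/(-29348) - 22720/(-235) = 37180*(-1/29348) - 22720*(-1/235) = -845/667 + 4544/47 = 2991133/31349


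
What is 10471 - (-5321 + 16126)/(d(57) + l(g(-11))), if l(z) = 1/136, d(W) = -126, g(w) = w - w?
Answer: 36178013/3427 ≈ 10557.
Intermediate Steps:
g(w) = 0
l(z) = 1/136
10471 - (-5321 + 16126)/(d(57) + l(g(-11))) = 10471 - (-5321 + 16126)/(-126 + 1/136) = 10471 - 10805/(-17135/136) = 10471 - 10805*(-136)/17135 = 10471 - 1*(-293896/3427) = 10471 + 293896/3427 = 36178013/3427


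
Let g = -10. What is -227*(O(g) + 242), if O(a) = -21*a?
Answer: -102604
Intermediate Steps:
-227*(O(g) + 242) = -227*(-21*(-10) + 242) = -227*(210 + 242) = -227*452 = -102604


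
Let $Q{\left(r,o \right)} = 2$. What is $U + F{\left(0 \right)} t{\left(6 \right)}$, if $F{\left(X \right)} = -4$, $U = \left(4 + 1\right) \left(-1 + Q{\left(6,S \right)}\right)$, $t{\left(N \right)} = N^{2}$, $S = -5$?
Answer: $-139$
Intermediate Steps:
$U = 5$ ($U = \left(4 + 1\right) \left(-1 + 2\right) = 5 \cdot 1 = 5$)
$U + F{\left(0 \right)} t{\left(6 \right)} = 5 - 4 \cdot 6^{2} = 5 - 144 = -139$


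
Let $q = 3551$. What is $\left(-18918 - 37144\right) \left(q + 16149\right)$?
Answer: $-1104421400$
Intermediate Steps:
$\left(-18918 - 37144\right) \left(q + 16149\right) = \left(-18918 - 37144\right) \left(3551 + 16149\right) = \left(-56062\right) 19700 = -1104421400$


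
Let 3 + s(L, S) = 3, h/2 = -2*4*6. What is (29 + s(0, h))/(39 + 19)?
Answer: ½ ≈ 0.50000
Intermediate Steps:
h = -96 (h = 2*(-2*4*6) = 2*(-8*6) = 2*(-48) = -96)
s(L, S) = 0 (s(L, S) = -3 + 3 = 0)
(29 + s(0, h))/(39 + 19) = (29 + 0)/(39 + 19) = 29/58 = (1/58)*29 = ½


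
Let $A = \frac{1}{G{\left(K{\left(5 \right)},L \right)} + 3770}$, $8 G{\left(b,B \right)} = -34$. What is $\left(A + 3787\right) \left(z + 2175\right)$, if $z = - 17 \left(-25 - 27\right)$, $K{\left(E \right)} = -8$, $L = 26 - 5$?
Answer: $\frac{174496326515}{15063} \approx 1.1584 \cdot 10^{7}$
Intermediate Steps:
$L = 21$ ($L = 26 - 5 = 21$)
$G{\left(b,B \right)} = - \frac{17}{4}$ ($G{\left(b,B \right)} = \frac{1}{8} \left(-34\right) = - \frac{17}{4}$)
$z = 884$ ($z = \left(-17\right) \left(-52\right) = 884$)
$A = \frac{4}{15063}$ ($A = \frac{1}{- \frac{17}{4} + 3770} = \frac{1}{\frac{15063}{4}} = \frac{4}{15063} \approx 0.00026555$)
$\left(A + 3787\right) \left(z + 2175\right) = \left(\frac{4}{15063} + 3787\right) \left(884 + 2175\right) = \frac{57043585}{15063} \cdot 3059 = \frac{174496326515}{15063}$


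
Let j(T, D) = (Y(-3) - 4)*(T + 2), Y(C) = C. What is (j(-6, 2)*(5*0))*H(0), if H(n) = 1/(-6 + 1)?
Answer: 0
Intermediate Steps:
H(n) = -1/5 (H(n) = 1/(-5) = -1/5)
j(T, D) = -14 - 7*T (j(T, D) = (-3 - 4)*(T + 2) = -7*(2 + T) = -14 - 7*T)
(j(-6, 2)*(5*0))*H(0) = ((-14 - 7*(-6))*(5*0))*(-1/5) = ((-14 + 42)*0)*(-1/5) = (28*0)*(-1/5) = 0*(-1/5) = 0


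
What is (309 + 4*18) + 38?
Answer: 419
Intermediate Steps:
(309 + 4*18) + 38 = (309 + 72) + 38 = 381 + 38 = 419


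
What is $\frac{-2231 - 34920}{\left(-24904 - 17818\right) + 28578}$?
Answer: $\frac{37151}{14144} \approx 2.6266$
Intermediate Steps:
$\frac{-2231 - 34920}{\left(-24904 - 17818\right) + 28578} = \frac{-2231 - 34920}{-42722 + 28578} = - \frac{37151}{-14144} = \left(-37151\right) \left(- \frac{1}{14144}\right) = \frac{37151}{14144}$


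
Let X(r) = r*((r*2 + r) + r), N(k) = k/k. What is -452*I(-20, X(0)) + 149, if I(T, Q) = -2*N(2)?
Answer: 1053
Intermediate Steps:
N(k) = 1
X(r) = 4*r**2 (X(r) = r*((2*r + r) + r) = r*(3*r + r) = r*(4*r) = 4*r**2)
I(T, Q) = -2 (I(T, Q) = -2*1 = -2)
-452*I(-20, X(0)) + 149 = -452*(-2) + 149 = 904 + 149 = 1053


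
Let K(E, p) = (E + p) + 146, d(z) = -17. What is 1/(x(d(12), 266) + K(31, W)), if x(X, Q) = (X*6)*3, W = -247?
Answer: -1/376 ≈ -0.0026596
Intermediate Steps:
x(X, Q) = 18*X (x(X, Q) = (6*X)*3 = 18*X)
K(E, p) = 146 + E + p
1/(x(d(12), 266) + K(31, W)) = 1/(18*(-17) + (146 + 31 - 247)) = 1/(-306 - 70) = 1/(-376) = -1/376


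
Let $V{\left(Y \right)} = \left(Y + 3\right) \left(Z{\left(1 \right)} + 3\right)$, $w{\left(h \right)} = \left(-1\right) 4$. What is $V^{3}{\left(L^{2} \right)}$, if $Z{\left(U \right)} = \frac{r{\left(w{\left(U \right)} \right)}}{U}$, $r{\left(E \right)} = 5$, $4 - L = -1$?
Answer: $11239424$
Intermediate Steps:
$L = 5$ ($L = 4 - -1 = 4 + 1 = 5$)
$w{\left(h \right)} = -4$
$Z{\left(U \right)} = \frac{5}{U}$
$V{\left(Y \right)} = 24 + 8 Y$ ($V{\left(Y \right)} = \left(Y + 3\right) \left(\frac{5}{1} + 3\right) = \left(3 + Y\right) \left(5 \cdot 1 + 3\right) = \left(3 + Y\right) \left(5 + 3\right) = \left(3 + Y\right) 8 = 24 + 8 Y$)
$V^{3}{\left(L^{2} \right)} = \left(24 + 8 \cdot 5^{2}\right)^{3} = \left(24 + 8 \cdot 25\right)^{3} = \left(24 + 200\right)^{3} = 224^{3} = 11239424$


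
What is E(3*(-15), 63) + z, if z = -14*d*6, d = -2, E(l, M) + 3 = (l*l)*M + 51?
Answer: 127791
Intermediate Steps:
E(l, M) = 48 + M*l² (E(l, M) = -3 + ((l*l)*M + 51) = -3 + (l²*M + 51) = -3 + (M*l² + 51) = -3 + (51 + M*l²) = 48 + M*l²)
z = 168 (z = -14*(-2)*6 = 28*6 = 168)
E(3*(-15), 63) + z = (48 + 63*(3*(-15))²) + 168 = (48 + 63*(-45)²) + 168 = (48 + 63*2025) + 168 = (48 + 127575) + 168 = 127623 + 168 = 127791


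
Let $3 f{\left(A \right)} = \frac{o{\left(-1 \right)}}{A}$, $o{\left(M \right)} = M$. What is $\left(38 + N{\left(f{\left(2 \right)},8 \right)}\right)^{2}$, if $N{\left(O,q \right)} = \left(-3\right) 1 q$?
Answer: $196$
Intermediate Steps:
$f{\left(A \right)} = - \frac{1}{3 A}$ ($f{\left(A \right)} = \frac{\left(-1\right) \frac{1}{A}}{3} = - \frac{1}{3 A}$)
$N{\left(O,q \right)} = - 3 q$
$\left(38 + N{\left(f{\left(2 \right)},8 \right)}\right)^{2} = \left(38 - 24\right)^{2} = 14^{2} = 196$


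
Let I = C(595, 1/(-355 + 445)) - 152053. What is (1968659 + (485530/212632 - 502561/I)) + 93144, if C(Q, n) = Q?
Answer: 16600042410796615/8051204364 ≈ 2.0618e+6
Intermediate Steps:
I = -151458 (I = 595 - 152053 = -151458)
(1968659 + (485530/212632 - 502561/I)) + 93144 = (1968659 + (485530/212632 - 502561/(-151458))) + 93144 = (1968659 + (485530*(1/212632) - 502561*(-1/151458))) + 93144 = (1968659 + (242765/106316 + 502561/151458)) + 93144 = (1968659 + 45099488323/8051204364) + 93144 = 15850121031516199/8051204364 + 93144 = 16600042410796615/8051204364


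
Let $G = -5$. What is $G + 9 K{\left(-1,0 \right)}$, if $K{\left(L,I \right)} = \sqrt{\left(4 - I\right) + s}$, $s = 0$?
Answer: $13$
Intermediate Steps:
$K{\left(L,I \right)} = \sqrt{4 - I}$ ($K{\left(L,I \right)} = \sqrt{\left(4 - I\right) + 0} = \sqrt{4 - I}$)
$G + 9 K{\left(-1,0 \right)} = -5 + 9 \sqrt{4 - 0} = -5 + 9 \sqrt{4 + 0} = -5 + 9 \sqrt{4} = -5 + 9 \cdot 2 = -5 + 18 = 13$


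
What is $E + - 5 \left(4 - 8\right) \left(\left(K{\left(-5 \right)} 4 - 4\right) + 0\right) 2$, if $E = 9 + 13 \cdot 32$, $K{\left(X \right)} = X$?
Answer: $-535$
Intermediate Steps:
$E = 425$ ($E = 9 + 416 = 425$)
$E + - 5 \left(4 - 8\right) \left(\left(K{\left(-5 \right)} 4 - 4\right) + 0\right) 2 = 425 + - 5 \left(4 - 8\right) \left(\left(\left(-5\right) 4 - 4\right) + 0\right) 2 = 425 + - 5 \left(- 4 \left(\left(-20 - 4\right) + 0\right)\right) 2 = 425 + - 5 \left(- 4 \left(-24 + 0\right)\right) 2 = 425 + - 5 \left(\left(-4\right) \left(-24\right)\right) 2 = 425 + \left(-5\right) 96 \cdot 2 = 425 - 960 = -535$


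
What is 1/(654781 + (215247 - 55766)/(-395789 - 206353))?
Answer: 602142/394270981421 ≈ 1.5272e-6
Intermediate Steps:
1/(654781 + (215247 - 55766)/(-395789 - 206353)) = 1/(654781 + 159481/(-602142)) = 1/(654781 + 159481*(-1/602142)) = 1/(654781 - 159481/602142) = 1/(394270981421/602142) = 602142/394270981421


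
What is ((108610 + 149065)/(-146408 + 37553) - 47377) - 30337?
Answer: -1691963029/21771 ≈ -77716.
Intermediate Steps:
((108610 + 149065)/(-146408 + 37553) - 47377) - 30337 = (257675/(-108855) - 47377) - 30337 = (257675*(-1/108855) - 47377) - 30337 = (-51535/21771 - 47377) - 30337 = -1031496202/21771 - 30337 = -1691963029/21771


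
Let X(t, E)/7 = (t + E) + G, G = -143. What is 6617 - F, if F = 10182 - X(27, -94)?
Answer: -5035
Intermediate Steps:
X(t, E) = -1001 + 7*E + 7*t (X(t, E) = 7*((t + E) - 143) = 7*((E + t) - 143) = 7*(-143 + E + t) = -1001 + 7*E + 7*t)
F = 11652 (F = 10182 - (-1001 + 7*(-94) + 7*27) = 10182 - (-1001 - 658 + 189) = 10182 - 1*(-1470) = 10182 + 1470 = 11652)
6617 - F = 6617 - 1*11652 = 6617 - 11652 = -5035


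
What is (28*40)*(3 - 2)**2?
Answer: 1120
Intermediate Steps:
(28*40)*(3 - 2)**2 = 1120*1**2 = 1120*1 = 1120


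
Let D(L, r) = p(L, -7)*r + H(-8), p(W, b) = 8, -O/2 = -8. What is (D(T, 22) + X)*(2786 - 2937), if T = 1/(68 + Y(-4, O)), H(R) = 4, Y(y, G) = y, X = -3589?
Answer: 514759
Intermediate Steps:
O = 16 (O = -2*(-8) = 16)
T = 1/64 (T = 1/(68 - 4) = 1/64 ≈ 0.015625)
D(L, r) = 4 + 8*r (D(L, r) = 8*r + 4 = 4 + 8*r)
(D(T, 22) + X)*(2786 - 2937) = ((4 + 8*22) - 3589)*(2786 - 2937) = ((4 + 176) - 3589)*(-151) = (180 - 3589)*(-151) = -3409*(-151) = 514759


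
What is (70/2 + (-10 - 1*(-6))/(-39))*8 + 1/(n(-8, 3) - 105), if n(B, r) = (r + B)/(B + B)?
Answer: 18343976/65325 ≈ 280.81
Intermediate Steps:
n(B, r) = (B + r)/(2*B) (n(B, r) = (B + r)/((2*B)) = (B + r)*(1/(2*B)) = (B + r)/(2*B))
(70/2 + (-10 - 1*(-6))/(-39))*8 + 1/(n(-8, 3) - 105) = (70/2 + (-10 - 1*(-6))/(-39))*8 + 1/((1/2)*(-8 + 3)/(-8) - 105) = (70*(1/2) + (-10 + 6)*(-1/39))*8 + 1/((1/2)*(-1/8)*(-5) - 105) = (35 - 4*(-1/39))*8 + 1/(5/16 - 105) = (35 + 4/39)*8 + 1/(-1675/16) = (1369/39)*8 - 16/1675 = 10952/39 - 16/1675 = 18343976/65325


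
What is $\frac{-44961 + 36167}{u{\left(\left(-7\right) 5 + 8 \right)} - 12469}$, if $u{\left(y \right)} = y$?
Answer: $\frac{4397}{6248} \approx 0.70374$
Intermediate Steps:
$\frac{-44961 + 36167}{u{\left(\left(-7\right) 5 + 8 \right)} - 12469} = \frac{-44961 + 36167}{\left(\left(-7\right) 5 + 8\right) - 12469} = - \frac{8794}{\left(-35 + 8\right) - 12469} = - \frac{8794}{-27 - 12469} = - \frac{8794}{-12496} = \left(-8794\right) \left(- \frac{1}{12496}\right) = \frac{4397}{6248}$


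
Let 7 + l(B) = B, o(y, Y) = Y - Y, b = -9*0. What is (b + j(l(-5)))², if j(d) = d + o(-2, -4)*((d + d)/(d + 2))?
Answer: 144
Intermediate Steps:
b = 0
o(y, Y) = 0
l(B) = -7 + B
j(d) = d (j(d) = d + 0*((d + d)/(d + 2)) = d + 0*((2*d)/(2 + d)) = d + 0*(2*d/(2 + d)) = d + 0 = d)
(b + j(l(-5)))² = (0 + (-7 - 5))² = (0 - 12)² = (-12)² = 144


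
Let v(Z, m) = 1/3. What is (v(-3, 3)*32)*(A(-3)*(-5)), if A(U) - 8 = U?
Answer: -800/3 ≈ -266.67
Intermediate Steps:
A(U) = 8 + U
v(Z, m) = 1/3
(v(-3, 3)*32)*(A(-3)*(-5)) = ((1/3)*32)*((8 - 3)*(-5)) = 32*(5*(-5))/3 = (32/3)*(-25) = -800/3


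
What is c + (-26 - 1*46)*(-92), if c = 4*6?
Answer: 6648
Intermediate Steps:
c = 24
c + (-26 - 1*46)*(-92) = 24 + (-26 - 1*46)*(-92) = 24 + (-26 - 46)*(-92) = 24 - 72*(-92) = 24 + 6624 = 6648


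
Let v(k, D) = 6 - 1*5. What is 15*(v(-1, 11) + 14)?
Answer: 225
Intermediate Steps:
v(k, D) = 1 (v(k, D) = 6 - 5 = 1)
15*(v(-1, 11) + 14) = 15*(1 + 14) = 15*15 = 225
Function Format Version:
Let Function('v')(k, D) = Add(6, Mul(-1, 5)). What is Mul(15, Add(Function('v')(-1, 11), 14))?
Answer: 225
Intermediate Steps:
Function('v')(k, D) = 1 (Function('v')(k, D) = Add(6, -5) = 1)
Mul(15, Add(Function('v')(-1, 11), 14)) = Mul(15, Add(1, 14)) = Mul(15, 15) = 225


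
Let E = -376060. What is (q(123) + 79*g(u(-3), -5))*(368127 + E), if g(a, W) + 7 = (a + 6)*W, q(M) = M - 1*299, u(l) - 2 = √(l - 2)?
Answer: 30851437 + 3133535*I*√5 ≈ 3.0851e+7 + 7.0068e+6*I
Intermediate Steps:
u(l) = 2 + √(-2 + l) (u(l) = 2 + √(l - 2) = 2 + √(-2 + l))
q(M) = -299 + M (q(M) = M - 299 = -299 + M)
g(a, W) = -7 + W*(6 + a) (g(a, W) = -7 + (a + 6)*W = -7 + (6 + a)*W = -7 + W*(6 + a))
(q(123) + 79*g(u(-3), -5))*(368127 + E) = ((-299 + 123) + 79*(-7 + 6*(-5) - 5*(2 + √(-2 - 3))))*(368127 - 376060) = (-176 + 79*(-7 - 30 - 5*(2 + √(-5))))*(-7933) = (-176 + 79*(-7 - 30 - 5*(2 + I*√5)))*(-7933) = (-176 + 79*(-7 - 30 + (-10 - 5*I*√5)))*(-7933) = (-176 + 79*(-47 - 5*I*√5))*(-7933) = (-176 + (-3713 - 395*I*√5))*(-7933) = (-3889 - 395*I*√5)*(-7933) = 30851437 + 3133535*I*√5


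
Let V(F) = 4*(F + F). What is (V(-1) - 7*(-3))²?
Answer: 169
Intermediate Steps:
V(F) = 8*F (V(F) = 4*(2*F) = 8*F)
(V(-1) - 7*(-3))² = (8*(-1) - 7*(-3))² = (-8 + 21)² = 13² = 169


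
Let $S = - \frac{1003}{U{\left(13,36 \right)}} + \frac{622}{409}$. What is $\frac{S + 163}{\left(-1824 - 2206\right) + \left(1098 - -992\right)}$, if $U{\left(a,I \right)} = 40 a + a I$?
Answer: $- \frac{13214261}{156787696} \approx -0.084281$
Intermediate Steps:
$U{\left(a,I \right)} = 40 a + I a$
$S = \frac{204309}{404092}$ ($S = - \frac{1003}{13 \left(40 + 36\right)} + \frac{622}{409} = - \frac{1003}{13 \cdot 76} + 622 \cdot \frac{1}{409} = - \frac{1003}{988} + \frac{622}{409} = \frac{204309}{404092} \approx 0.5056$)
$\frac{S + 163}{\left(-1824 - 2206\right) + \left(1098 - -992\right)} = \frac{\frac{204309}{404092} + 163}{\left(-1824 - 2206\right) + \left(1098 - -992\right)} = \frac{66071305}{404092 \left(-4030 + \left(1098 + 992\right)\right)} = \frac{66071305}{404092 \left(-4030 + 2090\right)} = \frac{66071305}{404092 \left(-1940\right)} = \frac{66071305}{404092} \left(- \frac{1}{1940}\right) = - \frac{13214261}{156787696}$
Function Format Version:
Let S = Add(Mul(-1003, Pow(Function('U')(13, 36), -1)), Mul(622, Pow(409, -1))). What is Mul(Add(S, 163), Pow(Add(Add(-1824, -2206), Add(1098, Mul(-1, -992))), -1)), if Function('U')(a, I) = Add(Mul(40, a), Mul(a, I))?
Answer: Rational(-13214261, 156787696) ≈ -0.084281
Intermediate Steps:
Function('U')(a, I) = Add(Mul(40, a), Mul(I, a))
S = Rational(204309, 404092) (S = Add(Mul(-1003, Pow(Mul(13, Add(40, 36)), -1)), Mul(622, Pow(409, -1))) = Add(Mul(-1003, Pow(Mul(13, 76), -1)), Mul(622, Rational(1, 409))) = Add(Mul(-1003, Pow(988, -1)), Rational(622, 409)) = Add(Mul(-1003, Rational(1, 988)), Rational(622, 409)) = Add(Rational(-1003, 988), Rational(622, 409)) = Rational(204309, 404092) ≈ 0.50560)
Mul(Add(S, 163), Pow(Add(Add(-1824, -2206), Add(1098, Mul(-1, -992))), -1)) = Mul(Add(Rational(204309, 404092), 163), Pow(Add(Add(-1824, -2206), Add(1098, Mul(-1, -992))), -1)) = Mul(Rational(66071305, 404092), Pow(Add(-4030, Add(1098, 992)), -1)) = Mul(Rational(66071305, 404092), Pow(Add(-4030, 2090), -1)) = Mul(Rational(66071305, 404092), Pow(-1940, -1)) = Mul(Rational(66071305, 404092), Rational(-1, 1940)) = Rational(-13214261, 156787696)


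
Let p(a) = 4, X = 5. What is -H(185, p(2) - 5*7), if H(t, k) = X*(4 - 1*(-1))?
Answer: -25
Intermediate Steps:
H(t, k) = 25 (H(t, k) = 5*(4 - 1*(-1)) = 5*(4 + 1) = 5*5 = 25)
-H(185, p(2) - 5*7) = -1*25 = -25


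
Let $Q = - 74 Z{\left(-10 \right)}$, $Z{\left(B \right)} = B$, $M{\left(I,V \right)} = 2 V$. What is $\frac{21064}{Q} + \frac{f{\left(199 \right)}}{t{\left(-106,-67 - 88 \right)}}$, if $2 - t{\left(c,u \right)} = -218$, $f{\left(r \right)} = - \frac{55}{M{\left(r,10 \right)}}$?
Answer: $\frac{84219}{2960} \approx 28.452$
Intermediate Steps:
$f{\left(r \right)} = - \frac{11}{4}$ ($f{\left(r \right)} = - \frac{55}{2 \cdot 10} = - \frac{55}{20} = \left(-55\right) \frac{1}{20} = - \frac{11}{4}$)
$t{\left(c,u \right)} = 220$ ($t{\left(c,u \right)} = 2 - -218 = 2 + 218 = 220$)
$Q = 740$ ($Q = \left(-74\right) \left(-10\right) = 740$)
$\frac{21064}{Q} + \frac{f{\left(199 \right)}}{t{\left(-106,-67 - 88 \right)}} = \frac{21064}{740} - \frac{11}{4 \cdot 220} = 21064 \cdot \frac{1}{740} - \frac{1}{80} = \frac{5266}{185} - \frac{1}{80} = \frac{84219}{2960}$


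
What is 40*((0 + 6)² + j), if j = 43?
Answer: 3160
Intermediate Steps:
40*((0 + 6)² + j) = 40*((0 + 6)² + 43) = 40*(6² + 43) = 40*(36 + 43) = 40*79 = 3160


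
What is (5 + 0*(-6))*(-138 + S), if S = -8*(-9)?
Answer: -330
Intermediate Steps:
S = 72
(5 + 0*(-6))*(-138 + S) = (5 + 0*(-6))*(-138 + 72) = (5 + 0)*(-66) = 5*(-66) = -330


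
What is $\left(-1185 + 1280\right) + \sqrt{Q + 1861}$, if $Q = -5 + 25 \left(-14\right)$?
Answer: $95 + \sqrt{1506} \approx 133.81$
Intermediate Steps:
$Q = -355$ ($Q = -5 - 350 = -355$)
$\left(-1185 + 1280\right) + \sqrt{Q + 1861} = \left(-1185 + 1280\right) + \sqrt{-355 + 1861} = 95 + \sqrt{1506}$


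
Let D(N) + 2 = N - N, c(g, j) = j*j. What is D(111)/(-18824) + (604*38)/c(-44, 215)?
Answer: 216070449/435069700 ≈ 0.49663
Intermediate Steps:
c(g, j) = j²
D(N) = -2 (D(N) = -2 + (N - N) = -2 + 0 = -2)
D(111)/(-18824) + (604*38)/c(-44, 215) = -2/(-18824) + (604*38)/(215²) = -2*(-1/18824) + 22952/46225 = 1/9412 + 22952*(1/46225) = 1/9412 + 22952/46225 = 216070449/435069700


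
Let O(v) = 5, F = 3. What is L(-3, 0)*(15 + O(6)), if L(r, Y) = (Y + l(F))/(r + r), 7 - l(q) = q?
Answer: -40/3 ≈ -13.333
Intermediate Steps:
l(q) = 7 - q
L(r, Y) = (4 + Y)/(2*r) (L(r, Y) = (Y + (7 - 1*3))/(r + r) = (Y + (7 - 3))/((2*r)) = (Y + 4)*(1/(2*r)) = (4 + Y)*(1/(2*r)) = (4 + Y)/(2*r))
L(-3, 0)*(15 + O(6)) = ((½)*(4 + 0)/(-3))*(15 + 5) = ((½)*(-⅓)*4)*20 = -⅔*20 = -40/3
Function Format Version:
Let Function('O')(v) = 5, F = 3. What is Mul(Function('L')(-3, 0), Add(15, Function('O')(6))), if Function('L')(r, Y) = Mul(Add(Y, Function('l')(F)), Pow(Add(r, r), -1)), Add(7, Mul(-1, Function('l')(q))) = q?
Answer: Rational(-40, 3) ≈ -13.333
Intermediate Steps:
Function('l')(q) = Add(7, Mul(-1, q))
Function('L')(r, Y) = Mul(Rational(1, 2), Pow(r, -1), Add(4, Y)) (Function('L')(r, Y) = Mul(Add(Y, Add(7, Mul(-1, 3))), Pow(Add(r, r), -1)) = Mul(Add(Y, Add(7, -3)), Pow(Mul(2, r), -1)) = Mul(Add(Y, 4), Mul(Rational(1, 2), Pow(r, -1))) = Mul(Add(4, Y), Mul(Rational(1, 2), Pow(r, -1))) = Mul(Rational(1, 2), Pow(r, -1), Add(4, Y)))
Mul(Function('L')(-3, 0), Add(15, Function('O')(6))) = Mul(Mul(Rational(1, 2), Pow(-3, -1), Add(4, 0)), Add(15, 5)) = Mul(Mul(Rational(1, 2), Rational(-1, 3), 4), 20) = Mul(Rational(-2, 3), 20) = Rational(-40, 3)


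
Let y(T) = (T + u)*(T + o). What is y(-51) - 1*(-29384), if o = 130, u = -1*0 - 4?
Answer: 25039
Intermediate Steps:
u = -4 (u = 0 - 4 = -4)
y(T) = (-4 + T)*(130 + T) (y(T) = (T - 4)*(T + 130) = (-4 + T)*(130 + T))
y(-51) - 1*(-29384) = (-520 + (-51)² + 126*(-51)) - 1*(-29384) = (-520 + 2601 - 6426) + 29384 = -4345 + 29384 = 25039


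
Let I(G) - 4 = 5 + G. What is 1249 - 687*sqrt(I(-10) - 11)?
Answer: 1249 - 1374*I*sqrt(3) ≈ 1249.0 - 2379.8*I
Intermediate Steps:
I(G) = 9 + G (I(G) = 4 + (5 + G) = 9 + G)
1249 - 687*sqrt(I(-10) - 11) = 1249 - 687*sqrt((9 - 10) - 11) = 1249 - 687*sqrt(-1 - 11) = 1249 - 1374*I*sqrt(3)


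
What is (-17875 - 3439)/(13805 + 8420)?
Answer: -21314/22225 ≈ -0.95901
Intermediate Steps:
(-17875 - 3439)/(13805 + 8420) = -21314/22225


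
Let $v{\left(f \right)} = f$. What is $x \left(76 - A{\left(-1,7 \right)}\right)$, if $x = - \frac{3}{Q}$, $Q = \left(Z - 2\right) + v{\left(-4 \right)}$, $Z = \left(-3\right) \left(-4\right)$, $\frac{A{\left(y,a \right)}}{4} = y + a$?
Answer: $-26$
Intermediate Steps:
$A{\left(y,a \right)} = 4 a + 4 y$ ($A{\left(y,a \right)} = 4 \left(y + a\right) = 4 \left(a + y\right) = 4 a + 4 y$)
$Z = 12$
$Q = 6$ ($Q = \left(12 - 2\right) - 4 = 10 - 4 = 6$)
$x = - \frac{1}{2}$ ($x = - \frac{3}{6} = \left(-3\right) \frac{1}{6} = - \frac{1}{2} \approx -0.5$)
$x \left(76 - A{\left(-1,7 \right)}\right) = - \frac{76 - \left(4 \cdot 7 + 4 \left(-1\right)\right)}{2} = - \frac{76 - \left(28 - 4\right)}{2} = - \frac{76 - 24}{2} = \left(- \frac{1}{2}\right) 52 = -26$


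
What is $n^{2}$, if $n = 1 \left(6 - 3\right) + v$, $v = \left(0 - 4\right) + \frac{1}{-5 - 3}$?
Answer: $\frac{81}{64} \approx 1.2656$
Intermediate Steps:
$v = - \frac{33}{8}$ ($v = -4 + \frac{1}{-8} = -4 - \frac{1}{8} = - \frac{33}{8} \approx -4.125$)
$n = - \frac{9}{8}$ ($n = 1 \left(6 - 3\right) - \frac{33}{8} = 1 \cdot 3 - \frac{33}{8} = 3 - \frac{33}{8} = - \frac{9}{8} \approx -1.125$)
$n^{2} = \left(- \frac{9}{8}\right)^{2} = \frac{81}{64}$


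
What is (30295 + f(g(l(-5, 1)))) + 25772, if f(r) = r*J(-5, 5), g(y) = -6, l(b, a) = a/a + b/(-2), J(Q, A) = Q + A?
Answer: 56067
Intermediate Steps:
J(Q, A) = A + Q
l(b, a) = 1 - b/2 (l(b, a) = 1 + b*(-½) = 1 - b/2)
f(r) = 0 (f(r) = r*(5 - 5) = r*0 = 0)
(30295 + f(g(l(-5, 1)))) + 25772 = (30295 + 0) + 25772 = 30295 + 25772 = 56067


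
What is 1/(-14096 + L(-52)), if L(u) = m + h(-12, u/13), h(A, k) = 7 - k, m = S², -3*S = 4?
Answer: -9/126749 ≈ -7.1006e-5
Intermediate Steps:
S = -4/3 (S = -⅓*4 = -4/3 ≈ -1.3333)
m = 16/9 (m = (-4/3)² = 16/9 ≈ 1.7778)
L(u) = 79/9 - u/13 (L(u) = 16/9 + (7 - u/13) = 79/9 - u/13)
1/(-14096 + L(-52)) = 1/(-14096 + (79/9 - 1/13*(-52))) = 1/(-14096 + (79/9 + 4)) = 1/(-14096 + 115/9) = 1/(-126749/9) = -9/126749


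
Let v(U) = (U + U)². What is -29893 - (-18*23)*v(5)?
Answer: 11507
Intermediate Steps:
v(U) = 4*U² (v(U) = (2*U)² = 4*U²)
-29893 - (-18*23)*v(5) = -29893 - (-18*23)*4*5² = -29893 - (-414)*4*25 = -29893 - (-414)*100 = -29893 - 1*(-41400) = -29893 + 41400 = 11507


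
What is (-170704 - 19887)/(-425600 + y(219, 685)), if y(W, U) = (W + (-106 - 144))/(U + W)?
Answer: 172294264/384742431 ≈ 0.44782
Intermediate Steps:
y(W, U) = (-250 + W)/(U + W) (y(W, U) = (W - 250)/(U + W) = (-250 + W)/(U + W))
(-170704 - 19887)/(-425600 + y(219, 685)) = (-170704 - 19887)/(-425600 + (-250 + 219)/(685 + 219)) = -190591/(-425600 - 31/904) = -190591/(-384742431/904) = -190591*(-904/384742431) = 172294264/384742431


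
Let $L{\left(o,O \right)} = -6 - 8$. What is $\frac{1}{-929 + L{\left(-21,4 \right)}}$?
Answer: $- \frac{1}{943} \approx -0.0010604$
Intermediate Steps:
$L{\left(o,O \right)} = -14$
$\frac{1}{-929 + L{\left(-21,4 \right)}} = \frac{1}{-929 - 14} = \frac{1}{-943} = - \frac{1}{943}$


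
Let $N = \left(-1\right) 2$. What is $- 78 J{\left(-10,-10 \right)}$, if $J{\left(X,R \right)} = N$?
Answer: $156$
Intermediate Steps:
$N = -2$
$J{\left(X,R \right)} = -2$
$- 78 J{\left(-10,-10 \right)} = \left(-78\right) \left(-2\right) = 156$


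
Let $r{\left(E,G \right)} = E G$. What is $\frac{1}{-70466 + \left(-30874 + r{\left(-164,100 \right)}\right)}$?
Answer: $- \frac{1}{117740} \approx -8.4933 \cdot 10^{-6}$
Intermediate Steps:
$\frac{1}{-70466 + \left(-30874 + r{\left(-164,100 \right)}\right)} = \frac{1}{-70466 - 47274} = \frac{1}{-117740} = - \frac{1}{117740}$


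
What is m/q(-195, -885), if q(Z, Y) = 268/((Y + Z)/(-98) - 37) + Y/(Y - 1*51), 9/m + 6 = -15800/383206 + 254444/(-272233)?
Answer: 1391437752795324/10105855442610011 ≈ 0.13769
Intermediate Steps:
m = -469445935491/363866831426 (m = 9/(-6 + (-15800/383206 + 254444/(-272233))) = 9/(-6 + (-15800*1/383206 + 254444*(-1/272233))) = 9/(-6 + (-7900/191603 - 254444/272233)) = 9/(-6 - 50902874432/52160659499) = 9/(-363866831426/52160659499) = 9*(-52160659499/363866831426) = -469445935491/363866831426 ≈ -1.2902)
q(Z, Y) = 268/(-37 - Y/98 - Z/98) + Y/(-51 + Y) (q(Z, Y) = 268/((Y + Z)*(-1/98) - 37) + Y/(Y - 51) = 268/((-Y/98 - Z/98) - 37) + Y/(-51 + Y) = 268/(-37 - Y/98 - Z/98) + Y/(-51 + Y))
m/q(-195, -885) = -469445935491*(-184926 + (-885)**2 - 51*(-195) + 3575*(-885) - 885*(-195))/(1339464 + (-885)**2 - 22638*(-885) - 885*(-195))/363866831426 = -469445935491*(-184926 + 783225 + 9945 - 3163875 + 172575)/(1339464 + 783225 + 20034630 + 172575)/363866831426 = -469445935491/(363866831426*(22329894/(-2383056))) = -469445935491/(363866831426*((-1/2383056*22329894))) = -469445935491/(363866831426*(-55547/5928)) = -469445935491/363866831426*(-5928/55547) = 1391437752795324/10105855442610011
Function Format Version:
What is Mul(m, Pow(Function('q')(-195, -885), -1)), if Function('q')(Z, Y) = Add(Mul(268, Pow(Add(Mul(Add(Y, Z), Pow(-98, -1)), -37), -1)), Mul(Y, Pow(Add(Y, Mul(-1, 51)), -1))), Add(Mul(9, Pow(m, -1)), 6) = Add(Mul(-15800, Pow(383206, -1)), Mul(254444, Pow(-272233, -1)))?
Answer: Rational(1391437752795324, 10105855442610011) ≈ 0.13769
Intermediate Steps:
m = Rational(-469445935491, 363866831426) (m = Mul(9, Pow(Add(-6, Add(Mul(-15800, Pow(383206, -1)), Mul(254444, Pow(-272233, -1)))), -1)) = Mul(9, Pow(Add(-6, Add(Mul(-15800, Rational(1, 383206)), Mul(254444, Rational(-1, 272233)))), -1)) = Mul(9, Pow(Add(-6, Add(Rational(-7900, 191603), Rational(-254444, 272233))), -1)) = Mul(9, Pow(Add(-6, Rational(-50902874432, 52160659499)), -1)) = Mul(9, Pow(Rational(-363866831426, 52160659499), -1)) = Mul(9, Rational(-52160659499, 363866831426)) = Rational(-469445935491, 363866831426) ≈ -1.2902)
Function('q')(Z, Y) = Add(Mul(268, Pow(Add(-37, Mul(Rational(-1, 98), Y), Mul(Rational(-1, 98), Z)), -1)), Mul(Y, Pow(Add(-51, Y), -1))) (Function('q')(Z, Y) = Add(Mul(268, Pow(Add(Mul(Add(Y, Z), Rational(-1, 98)), -37), -1)), Mul(Y, Pow(Add(Y, -51), -1))) = Add(Mul(268, Pow(Add(Add(Mul(Rational(-1, 98), Y), Mul(Rational(-1, 98), Z)), -37), -1)), Mul(Y, Pow(Add(-51, Y), -1))) = Add(Mul(268, Pow(Add(-37, Mul(Rational(-1, 98), Y), Mul(Rational(-1, 98), Z)), -1)), Mul(Y, Pow(Add(-51, Y), -1))))
Mul(m, Pow(Function('q')(-195, -885), -1)) = Mul(Rational(-469445935491, 363866831426), Pow(Mul(Pow(Add(-184926, Pow(-885, 2), Mul(-51, -195), Mul(3575, -885), Mul(-885, -195)), -1), Add(1339464, Pow(-885, 2), Mul(-22638, -885), Mul(-885, -195))), -1)) = Mul(Rational(-469445935491, 363866831426), Pow(Mul(Pow(Add(-184926, 783225, 9945, -3163875, 172575), -1), Add(1339464, 783225, 20034630, 172575)), -1)) = Mul(Rational(-469445935491, 363866831426), Pow(Mul(Pow(-2383056, -1), 22329894), -1)) = Mul(Rational(-469445935491, 363866831426), Pow(Mul(Rational(-1, 2383056), 22329894), -1)) = Mul(Rational(-469445935491, 363866831426), Pow(Rational(-55547, 5928), -1)) = Mul(Rational(-469445935491, 363866831426), Rational(-5928, 55547)) = Rational(1391437752795324, 10105855442610011)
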